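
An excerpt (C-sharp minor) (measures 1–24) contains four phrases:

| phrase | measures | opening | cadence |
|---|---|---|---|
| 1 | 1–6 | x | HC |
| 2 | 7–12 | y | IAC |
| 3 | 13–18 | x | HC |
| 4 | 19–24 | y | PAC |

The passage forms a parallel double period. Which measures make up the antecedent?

measures 1–12

In a double period the first pair of phrases (ending imperfect authentic cadence) is the large antecedent and the second pair (ending perfect authentic cadence) is the large consequent; the antecedent is measures 1–12.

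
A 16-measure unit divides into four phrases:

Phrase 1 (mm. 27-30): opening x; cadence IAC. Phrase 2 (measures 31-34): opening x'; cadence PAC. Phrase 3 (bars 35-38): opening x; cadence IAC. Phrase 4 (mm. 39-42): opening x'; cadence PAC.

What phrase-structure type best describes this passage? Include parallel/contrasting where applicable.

The cadence pattern IAC–PAC–IAC–PAC is weak–strong twice, and phrases 3–4 restate phrases 1–2: a period heard twice, not a double period (which would end weakly at phrase 2).

repeated period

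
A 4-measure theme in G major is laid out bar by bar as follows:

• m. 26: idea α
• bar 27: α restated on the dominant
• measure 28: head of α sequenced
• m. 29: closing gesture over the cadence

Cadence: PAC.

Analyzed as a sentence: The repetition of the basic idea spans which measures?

The presentation of a sentence is the basic idea (m. 26) plus its repetition (m. 27); the repetition of the basic idea is therefore m. 27.

measures 27–27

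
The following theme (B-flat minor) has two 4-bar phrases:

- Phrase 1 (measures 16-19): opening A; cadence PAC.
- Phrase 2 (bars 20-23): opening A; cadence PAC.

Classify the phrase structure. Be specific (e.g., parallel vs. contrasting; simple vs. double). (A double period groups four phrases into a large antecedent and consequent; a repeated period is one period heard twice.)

repeated phrase

Both phrases have the same opening (A) and the same cadence (perfect authentic cadence): the second is a restatement, not a consequent, so this is a repeated phrase rather than a period.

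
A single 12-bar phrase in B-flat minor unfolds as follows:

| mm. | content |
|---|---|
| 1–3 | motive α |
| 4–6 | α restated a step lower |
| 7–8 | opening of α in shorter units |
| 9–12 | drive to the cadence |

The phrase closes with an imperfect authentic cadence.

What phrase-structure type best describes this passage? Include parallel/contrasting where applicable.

Basic idea (bars 1-3) + its repetition (mm. 4–6) form the presentation; fragmentation and cadence (mm. 7–12) form the continuation — the 12-bar whole is a sentence.

sentence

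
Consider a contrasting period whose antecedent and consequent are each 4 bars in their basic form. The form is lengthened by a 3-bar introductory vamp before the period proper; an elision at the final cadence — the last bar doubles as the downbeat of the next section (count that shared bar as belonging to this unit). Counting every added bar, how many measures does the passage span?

Basic contrasting period: 4 + 4 = 8 bars.
8 (basic form) + 3 (introduction) = 11.
The elision shares a bar with the next section but does not change this unit's count.

11 measures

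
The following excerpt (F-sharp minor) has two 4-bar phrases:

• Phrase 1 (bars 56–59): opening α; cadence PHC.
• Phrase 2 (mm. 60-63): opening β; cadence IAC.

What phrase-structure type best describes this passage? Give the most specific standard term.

Phrase 1 ends with a Phrygian half cadence (weaker) and phrase 2 with an imperfect authentic cadence (stronger): antecedent + consequent = a period.
The two phrases open with different material (α / β), so the period is contrasting.

contrasting period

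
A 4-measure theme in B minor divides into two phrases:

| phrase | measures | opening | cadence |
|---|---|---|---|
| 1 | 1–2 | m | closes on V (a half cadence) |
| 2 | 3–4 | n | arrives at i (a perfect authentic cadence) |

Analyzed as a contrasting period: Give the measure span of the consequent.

measures 3–4

The antecedent is the phrase ending with the weaker cadence (half cadence, phrase 1) and the consequent the one ending more conclusively (perfect authentic cadence, phrase 2); the consequent is measures 3-4.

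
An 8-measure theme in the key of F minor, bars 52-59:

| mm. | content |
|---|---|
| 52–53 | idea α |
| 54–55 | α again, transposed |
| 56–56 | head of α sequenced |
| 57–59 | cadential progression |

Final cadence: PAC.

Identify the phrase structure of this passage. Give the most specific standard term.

sentence

Basic idea (mm. 52–53) + its repetition (measures 54–55) form the presentation; fragmentation and cadence (measures 56–59) form the continuation — the 8-bar whole is a sentence.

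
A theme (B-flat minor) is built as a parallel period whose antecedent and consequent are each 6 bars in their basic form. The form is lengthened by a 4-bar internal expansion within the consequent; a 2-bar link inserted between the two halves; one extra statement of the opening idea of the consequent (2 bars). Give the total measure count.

20 measures

Basic parallel period: 6 + 6 = 12 bars.
12 (basic form) + 4 (internal expansion) + 2 (link) + 2 (extra statement) = 20.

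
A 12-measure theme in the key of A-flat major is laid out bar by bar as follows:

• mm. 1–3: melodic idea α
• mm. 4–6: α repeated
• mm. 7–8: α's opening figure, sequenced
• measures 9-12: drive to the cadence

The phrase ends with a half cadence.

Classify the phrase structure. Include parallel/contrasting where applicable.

Basic idea (mm. 1–3) + its repetition (measures 4–6) form the presentation; fragmentation and cadence (measures 7–12) form the continuation — the 12-bar whole is a sentence.

sentence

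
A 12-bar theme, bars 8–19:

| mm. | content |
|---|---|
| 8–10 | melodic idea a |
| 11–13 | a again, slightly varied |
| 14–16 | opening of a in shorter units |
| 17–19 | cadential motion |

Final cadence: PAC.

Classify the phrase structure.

sentence

Basic idea (bars 8-10) + its repetition (mm. 11–13) form the presentation; fragmentation and cadence (measures 14–19) form the continuation — the 12-bar whole is a sentence.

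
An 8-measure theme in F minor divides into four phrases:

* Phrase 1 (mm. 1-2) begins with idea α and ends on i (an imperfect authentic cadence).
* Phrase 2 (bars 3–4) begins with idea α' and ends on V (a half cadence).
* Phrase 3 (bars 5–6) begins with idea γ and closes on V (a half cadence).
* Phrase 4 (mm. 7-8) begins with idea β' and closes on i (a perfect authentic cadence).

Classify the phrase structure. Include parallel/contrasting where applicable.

Four phrases in two halves: the first half (mm. 1-4) ends with a half cadence, the second (bars 5-8) with a perfect authentic cadence — a large antecedent–consequent pair, i.e. a double period.
Phrase 3 begins with different material from phrase 1, making it contrasting.

contrasting double period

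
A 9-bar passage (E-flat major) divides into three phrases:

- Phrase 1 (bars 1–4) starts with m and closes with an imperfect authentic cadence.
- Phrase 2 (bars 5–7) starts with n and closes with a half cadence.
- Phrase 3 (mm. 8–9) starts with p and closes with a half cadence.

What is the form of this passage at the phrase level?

The final phrase closes with a half cadence, which is not stronger than the preceding half cadence; the 3 phrases lack an overall antecedent–consequent design and so form a phrase group.

phrase group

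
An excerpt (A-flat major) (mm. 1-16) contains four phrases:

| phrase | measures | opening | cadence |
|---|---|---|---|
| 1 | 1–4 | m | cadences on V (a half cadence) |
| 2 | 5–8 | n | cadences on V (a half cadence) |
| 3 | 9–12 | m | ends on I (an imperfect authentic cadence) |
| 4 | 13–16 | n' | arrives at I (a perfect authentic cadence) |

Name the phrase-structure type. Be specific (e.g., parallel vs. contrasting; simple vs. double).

Four phrases in two halves: the first half (mm. 1–8) ends with a half cadence, the second (mm. 9–16) with a perfect authentic cadence — a large antecedent–consequent pair, i.e. a double period.
Phrase 3 begins with the same material as phrase 1, making it parallel.

parallel double period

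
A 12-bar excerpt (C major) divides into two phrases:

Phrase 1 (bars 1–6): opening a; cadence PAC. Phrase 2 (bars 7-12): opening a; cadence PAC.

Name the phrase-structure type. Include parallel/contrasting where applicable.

repeated phrase

Both phrases have the same opening (a) and the same cadence (perfect authentic cadence): the second is a restatement, not a consequent, so this is a repeated phrase rather than a period.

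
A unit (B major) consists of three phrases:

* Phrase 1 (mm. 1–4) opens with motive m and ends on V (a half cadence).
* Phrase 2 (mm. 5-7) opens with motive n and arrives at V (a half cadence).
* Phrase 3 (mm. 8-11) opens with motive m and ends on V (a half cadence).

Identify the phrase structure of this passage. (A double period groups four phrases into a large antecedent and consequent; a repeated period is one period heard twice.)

The final phrase closes with a half cadence, which is not stronger than the preceding half cadence; the 3 phrases lack an overall antecedent–consequent design and so form a phrase group.

phrase group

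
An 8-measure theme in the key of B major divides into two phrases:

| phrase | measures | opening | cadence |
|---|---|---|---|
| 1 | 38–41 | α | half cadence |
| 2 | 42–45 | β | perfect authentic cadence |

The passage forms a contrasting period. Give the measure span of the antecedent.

measures 38–41

The phrase ending with the weaker cadence (half cadence) is the antecedent; the one ending more conclusively (perfect authentic cadence) is the consequent. The antecedent is measures 38–41.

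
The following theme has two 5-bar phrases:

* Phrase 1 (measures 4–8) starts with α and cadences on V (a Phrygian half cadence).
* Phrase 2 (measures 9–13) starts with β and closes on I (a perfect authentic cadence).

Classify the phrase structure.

contrasting period

Phrase 1 ends with a Phrygian half cadence (weaker) and phrase 2 with a perfect authentic cadence (stronger): antecedent + consequent = a period.
The two phrases open with different material (α / β), so the period is contrasting.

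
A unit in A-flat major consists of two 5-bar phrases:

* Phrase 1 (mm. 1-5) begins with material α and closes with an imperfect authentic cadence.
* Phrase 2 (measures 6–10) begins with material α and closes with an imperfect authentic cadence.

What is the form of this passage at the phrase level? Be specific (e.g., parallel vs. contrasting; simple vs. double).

Both phrases have the same opening (α) and the same cadence (imperfect authentic cadence): the second is a restatement, not a consequent, so this is a repeated phrase rather than a period.

repeated phrase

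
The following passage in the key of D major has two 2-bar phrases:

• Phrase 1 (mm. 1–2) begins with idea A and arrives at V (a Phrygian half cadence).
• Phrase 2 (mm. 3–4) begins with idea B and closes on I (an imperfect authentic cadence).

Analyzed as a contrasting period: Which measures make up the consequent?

measures 3–4

The antecedent is the phrase ending with the weaker cadence (Phrygian half cadence, phrase 1) and the consequent the one ending more conclusively (imperfect authentic cadence, phrase 2); the consequent is measures 3–4.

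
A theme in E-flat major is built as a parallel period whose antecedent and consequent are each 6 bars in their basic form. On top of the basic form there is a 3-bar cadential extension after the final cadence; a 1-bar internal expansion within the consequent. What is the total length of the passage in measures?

Basic parallel period: 6 + 6 = 12 bars.
12 (basic form) + 3 (cadential extension) + 1 (internal expansion) = 16.

16 measures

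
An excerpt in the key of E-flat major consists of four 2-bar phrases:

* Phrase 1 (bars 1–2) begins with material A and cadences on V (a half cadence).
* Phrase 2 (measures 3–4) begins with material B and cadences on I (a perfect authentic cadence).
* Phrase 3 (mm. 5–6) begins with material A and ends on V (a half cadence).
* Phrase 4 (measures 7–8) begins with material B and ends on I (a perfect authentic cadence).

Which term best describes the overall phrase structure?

The cadence pattern HC–PAC–HC–PAC is weak–strong twice, and phrases 3–4 restate phrases 1–2: a period heard twice, not a double period (which would end weakly at phrase 2).

repeated period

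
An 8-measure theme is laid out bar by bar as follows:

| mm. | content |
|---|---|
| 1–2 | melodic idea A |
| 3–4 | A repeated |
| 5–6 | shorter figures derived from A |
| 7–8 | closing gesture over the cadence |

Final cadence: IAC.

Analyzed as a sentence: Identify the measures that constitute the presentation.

The presentation of a sentence is the basic idea (mm. 1–2) plus its repetition (measures 3–4); the presentation is therefore bars 1–4.

measures 1–4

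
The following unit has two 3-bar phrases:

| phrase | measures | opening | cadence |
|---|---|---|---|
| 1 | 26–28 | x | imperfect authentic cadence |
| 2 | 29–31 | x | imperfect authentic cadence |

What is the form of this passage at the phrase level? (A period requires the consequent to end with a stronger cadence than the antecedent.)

Both phrases have the same opening (x) and the same cadence (imperfect authentic cadence): the second is a restatement, not a consequent, so this is a repeated phrase rather than a period.

repeated phrase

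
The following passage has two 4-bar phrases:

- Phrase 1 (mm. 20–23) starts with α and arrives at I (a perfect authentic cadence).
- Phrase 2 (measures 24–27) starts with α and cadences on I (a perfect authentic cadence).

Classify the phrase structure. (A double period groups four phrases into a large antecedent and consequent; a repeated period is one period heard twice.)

Both phrases have the same opening (α) and the same cadence (perfect authentic cadence): the second is a restatement, not a consequent, so this is a repeated phrase rather than a period.

repeated phrase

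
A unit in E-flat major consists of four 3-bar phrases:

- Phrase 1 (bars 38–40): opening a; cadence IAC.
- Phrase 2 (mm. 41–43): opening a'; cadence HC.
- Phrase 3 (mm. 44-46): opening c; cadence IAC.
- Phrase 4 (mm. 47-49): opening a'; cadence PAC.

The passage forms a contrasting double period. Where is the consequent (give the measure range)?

In a double period the four phrases pair into a large antecedent (phrases 1–2, ending half cadence) and a large consequent (phrases 3–4, ending perfect authentic cadence). The consequent spans mm. 44–49.

measures 44–49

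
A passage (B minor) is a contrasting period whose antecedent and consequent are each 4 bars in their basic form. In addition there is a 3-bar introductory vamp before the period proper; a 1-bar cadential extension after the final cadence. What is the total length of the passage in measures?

Basic contrasting period: 4 + 4 = 8 bars.
8 (basic form) + 3 (introduction) + 1 (cadential extension) = 12.

12 measures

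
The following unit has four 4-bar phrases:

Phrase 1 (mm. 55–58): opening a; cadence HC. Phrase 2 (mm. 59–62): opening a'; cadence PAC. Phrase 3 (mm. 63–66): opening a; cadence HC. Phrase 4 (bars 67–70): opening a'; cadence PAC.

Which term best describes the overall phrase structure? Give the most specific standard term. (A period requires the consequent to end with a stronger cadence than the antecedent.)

The cadence pattern HC–PAC–HC–PAC is weak–strong twice, and phrases 3–4 restate phrases 1–2: a period heard twice, not a double period (which would end weakly at phrase 2).

repeated period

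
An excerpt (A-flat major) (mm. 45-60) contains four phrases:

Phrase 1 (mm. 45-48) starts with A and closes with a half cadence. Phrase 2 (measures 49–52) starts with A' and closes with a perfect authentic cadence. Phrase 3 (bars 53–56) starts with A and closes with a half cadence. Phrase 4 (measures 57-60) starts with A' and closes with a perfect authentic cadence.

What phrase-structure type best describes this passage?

repeated period

The cadence pattern HC–PAC–HC–PAC is weak–strong twice, and phrases 3–4 restate phrases 1–2: a period heard twice, not a double period (which would end weakly at phrase 2).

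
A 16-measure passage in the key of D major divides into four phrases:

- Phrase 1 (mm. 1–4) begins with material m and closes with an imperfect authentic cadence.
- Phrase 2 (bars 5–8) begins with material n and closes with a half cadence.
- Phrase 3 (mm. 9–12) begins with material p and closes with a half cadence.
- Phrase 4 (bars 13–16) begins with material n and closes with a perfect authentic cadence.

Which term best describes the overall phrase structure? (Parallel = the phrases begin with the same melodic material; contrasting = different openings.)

contrasting double period

Four phrases in two halves: the first half (mm. 1-8) ends with a half cadence, the second (bars 9-16) with a perfect authentic cadence — a large antecedent–consequent pair, i.e. a double period.
Phrase 3 begins with different material from phrase 1, making it contrasting.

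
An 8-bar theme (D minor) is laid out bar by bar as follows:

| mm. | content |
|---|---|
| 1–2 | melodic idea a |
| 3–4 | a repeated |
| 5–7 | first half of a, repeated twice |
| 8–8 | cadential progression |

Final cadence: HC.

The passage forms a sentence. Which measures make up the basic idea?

measures 1–2

The presentation of a sentence is the basic idea (mm. 1–2) plus its repetition (mm. 3–4); the basic idea is therefore mm. 1–2.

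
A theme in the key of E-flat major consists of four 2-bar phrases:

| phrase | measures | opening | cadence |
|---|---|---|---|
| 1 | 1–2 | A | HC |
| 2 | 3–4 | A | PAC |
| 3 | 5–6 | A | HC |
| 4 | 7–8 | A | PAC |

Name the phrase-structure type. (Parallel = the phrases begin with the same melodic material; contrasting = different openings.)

The cadence pattern HC–PAC–HC–PAC is weak–strong twice, and phrases 3–4 restate phrases 1–2: a period heard twice, not a double period (which would end weakly at phrase 2).

repeated period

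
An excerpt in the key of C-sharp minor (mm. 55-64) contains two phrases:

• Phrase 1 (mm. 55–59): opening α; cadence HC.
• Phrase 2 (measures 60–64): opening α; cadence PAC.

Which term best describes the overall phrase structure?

Phrase 1 ends with a half cadence (weaker) and phrase 2 with a perfect authentic cadence (stronger): antecedent + consequent = a period.
The two phrases open with the same material (α / α), so the period is parallel.

parallel period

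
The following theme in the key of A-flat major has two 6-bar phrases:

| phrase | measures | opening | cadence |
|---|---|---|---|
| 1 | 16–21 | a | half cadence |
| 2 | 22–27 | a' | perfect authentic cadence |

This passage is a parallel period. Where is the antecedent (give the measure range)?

The antecedent is the phrase ending with the weaker cadence (half cadence, phrase 1) and the consequent the one ending more conclusively (perfect authentic cadence, phrase 2); the antecedent is measures 16–21.

measures 16–21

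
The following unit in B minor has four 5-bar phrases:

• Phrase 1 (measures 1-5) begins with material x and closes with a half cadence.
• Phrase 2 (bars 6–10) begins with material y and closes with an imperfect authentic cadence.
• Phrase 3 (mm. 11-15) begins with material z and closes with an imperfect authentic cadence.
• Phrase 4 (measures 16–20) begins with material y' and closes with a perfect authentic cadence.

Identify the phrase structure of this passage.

contrasting double period

Four phrases in two halves: the first half (measures 1–10) ends with an imperfect authentic cadence, the second (measures 11-20) with a perfect authentic cadence — a large antecedent–consequent pair, i.e. a double period.
Phrase 3 begins with different material from phrase 1, making it contrasting.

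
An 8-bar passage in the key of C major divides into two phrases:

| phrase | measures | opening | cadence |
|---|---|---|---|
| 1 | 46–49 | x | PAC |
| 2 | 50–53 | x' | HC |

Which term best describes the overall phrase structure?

The second phrase closes with a half cadence, which is not stronger than the first phrase's perfect authentic cadence; without a weak→strong cadential pair there is no antecedent–consequent relationship, so this is a phrase group rather than a period.

phrase group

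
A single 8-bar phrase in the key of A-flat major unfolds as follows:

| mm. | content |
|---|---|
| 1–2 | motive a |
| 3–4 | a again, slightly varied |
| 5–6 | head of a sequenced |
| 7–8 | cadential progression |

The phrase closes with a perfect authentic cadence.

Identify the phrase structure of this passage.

sentence

Basic idea (measures 1–2) + its repetition (measures 3-4) form the presentation; fragmentation and cadence (bars 5–8) form the continuation — the 8-bar whole is a sentence.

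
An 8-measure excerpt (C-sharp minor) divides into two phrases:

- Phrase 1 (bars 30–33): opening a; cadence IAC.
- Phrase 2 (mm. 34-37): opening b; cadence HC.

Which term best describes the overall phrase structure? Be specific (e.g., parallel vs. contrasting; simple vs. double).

The second phrase closes with a half cadence, which is not stronger than the first phrase's imperfect authentic cadence; without a weak→strong cadential pair there is no antecedent–consequent relationship, so this is a phrase group rather than a period.

phrase group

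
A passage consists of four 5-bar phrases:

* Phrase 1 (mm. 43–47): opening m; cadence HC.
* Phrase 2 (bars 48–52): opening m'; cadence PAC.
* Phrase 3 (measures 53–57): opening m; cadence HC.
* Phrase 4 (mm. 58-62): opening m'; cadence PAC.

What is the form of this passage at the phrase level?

repeated period

The cadence pattern HC–PAC–HC–PAC is weak–strong twice, and phrases 3–4 restate phrases 1–2: a period heard twice, not a double period (which would end weakly at phrase 2).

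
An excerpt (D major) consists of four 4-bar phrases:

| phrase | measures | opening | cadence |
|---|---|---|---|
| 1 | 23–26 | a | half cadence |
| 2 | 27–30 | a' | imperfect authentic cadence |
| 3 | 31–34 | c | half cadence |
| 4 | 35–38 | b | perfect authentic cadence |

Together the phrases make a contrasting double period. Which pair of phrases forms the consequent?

phrases 3 and 4

In a double period the first pair of phrases (ending imperfect authentic cadence) is the large antecedent and the second pair (ending perfect authentic cadence) is the large consequent; the consequent is phrases 3 and 4.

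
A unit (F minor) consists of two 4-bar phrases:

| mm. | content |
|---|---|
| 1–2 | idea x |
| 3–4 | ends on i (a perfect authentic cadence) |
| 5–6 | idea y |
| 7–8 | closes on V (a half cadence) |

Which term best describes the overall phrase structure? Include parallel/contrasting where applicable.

The second phrase closes with a half cadence, which is not stronger than the first phrase's perfect authentic cadence; without a weak→strong cadential pair there is no antecedent–consequent relationship, so this is a phrase group rather than a period.

phrase group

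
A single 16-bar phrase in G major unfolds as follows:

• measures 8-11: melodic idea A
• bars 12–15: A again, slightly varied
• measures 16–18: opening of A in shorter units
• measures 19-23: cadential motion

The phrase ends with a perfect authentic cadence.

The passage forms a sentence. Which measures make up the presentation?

The presentation of a sentence is the basic idea (mm. 8–11) plus its repetition (bars 12-15); the presentation is therefore measures 8-15.

measures 8–15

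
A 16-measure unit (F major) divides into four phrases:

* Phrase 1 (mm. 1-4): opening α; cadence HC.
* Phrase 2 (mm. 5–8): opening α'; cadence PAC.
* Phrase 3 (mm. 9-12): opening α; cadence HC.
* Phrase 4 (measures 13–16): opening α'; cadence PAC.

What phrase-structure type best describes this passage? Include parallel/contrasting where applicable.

The cadence pattern HC–PAC–HC–PAC is weak–strong twice, and phrases 3–4 restate phrases 1–2: a period heard twice, not a double period (which would end weakly at phrase 2).

repeated period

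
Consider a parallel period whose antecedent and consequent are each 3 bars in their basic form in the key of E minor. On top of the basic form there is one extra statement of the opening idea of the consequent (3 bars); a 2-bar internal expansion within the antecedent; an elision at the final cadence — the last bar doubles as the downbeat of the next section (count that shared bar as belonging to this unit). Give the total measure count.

11 measures

Basic parallel period: 3 + 3 = 6 bars.
6 (basic form) + 3 (extra statement) + 2 (internal expansion) = 11.
The elision shares a bar with the next section but does not change this unit's count.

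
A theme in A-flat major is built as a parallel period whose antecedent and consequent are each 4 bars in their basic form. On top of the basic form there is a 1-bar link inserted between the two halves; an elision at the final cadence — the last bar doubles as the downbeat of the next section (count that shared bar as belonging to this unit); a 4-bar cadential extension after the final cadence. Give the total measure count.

13 measures

Basic parallel period: 4 + 4 = 8 bars.
8 (basic form) + 1 (link) + 4 (cadential extension) = 13.
The elision shares a bar with the next section but does not change this unit's count.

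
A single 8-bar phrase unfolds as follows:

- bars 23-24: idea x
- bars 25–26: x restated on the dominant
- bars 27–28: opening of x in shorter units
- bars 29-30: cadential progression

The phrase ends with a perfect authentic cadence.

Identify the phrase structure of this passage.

Basic idea (bars 23–24) + its repetition (measures 25-26) form the presentation; fragmentation and cadence (bars 27–30) form the continuation — the 8-bar whole is a sentence.

sentence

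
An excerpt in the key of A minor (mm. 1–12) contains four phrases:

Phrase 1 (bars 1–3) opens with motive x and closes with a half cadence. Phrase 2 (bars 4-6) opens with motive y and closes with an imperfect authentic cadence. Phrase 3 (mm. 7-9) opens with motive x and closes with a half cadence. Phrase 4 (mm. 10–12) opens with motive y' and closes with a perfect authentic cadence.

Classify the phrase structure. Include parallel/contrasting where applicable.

parallel double period

Four phrases in two halves: the first half (mm. 1–6) ends with an imperfect authentic cadence, the second (mm. 7–12) with a perfect authentic cadence — a large antecedent–consequent pair, i.e. a double period.
Phrase 3 begins with the same material as phrase 1, making it parallel.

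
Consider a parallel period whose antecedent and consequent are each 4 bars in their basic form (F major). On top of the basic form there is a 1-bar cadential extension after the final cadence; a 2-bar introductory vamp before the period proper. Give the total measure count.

11 measures

Basic parallel period: 4 + 4 = 8 bars.
8 (basic form) + 1 (cadential extension) + 2 (introduction) = 11.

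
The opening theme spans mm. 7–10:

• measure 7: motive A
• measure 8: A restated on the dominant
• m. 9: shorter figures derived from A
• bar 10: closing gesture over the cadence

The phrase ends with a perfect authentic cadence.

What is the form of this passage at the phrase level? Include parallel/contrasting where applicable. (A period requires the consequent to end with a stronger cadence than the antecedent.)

sentence

Basic idea (m. 7) + its repetition (m. 8) form the presentation; fragmentation and cadence (measures 9-10) form the continuation — the 4-bar whole is a sentence.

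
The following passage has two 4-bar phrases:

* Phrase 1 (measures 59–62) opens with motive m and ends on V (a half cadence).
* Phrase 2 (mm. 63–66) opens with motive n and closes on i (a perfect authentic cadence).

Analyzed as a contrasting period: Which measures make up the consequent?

measures 63–66

The antecedent is the phrase ending with the weaker cadence (half cadence, phrase 1) and the consequent the one ending more conclusively (perfect authentic cadence, phrase 2); the consequent is bars 63–66.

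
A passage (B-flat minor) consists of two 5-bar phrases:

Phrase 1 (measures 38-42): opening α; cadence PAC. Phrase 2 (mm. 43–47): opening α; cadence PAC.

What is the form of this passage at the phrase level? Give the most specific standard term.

Both phrases have the same opening (α) and the same cadence (perfect authentic cadence): the second is a restatement, not a consequent, so this is a repeated phrase rather than a period.

repeated phrase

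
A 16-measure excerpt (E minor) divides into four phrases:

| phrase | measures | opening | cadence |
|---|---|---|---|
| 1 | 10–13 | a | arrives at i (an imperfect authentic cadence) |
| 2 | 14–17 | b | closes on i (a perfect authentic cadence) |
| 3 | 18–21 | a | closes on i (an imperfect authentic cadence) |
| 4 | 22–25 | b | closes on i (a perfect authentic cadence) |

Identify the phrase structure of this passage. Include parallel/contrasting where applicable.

repeated period

The cadence pattern IAC–PAC–IAC–PAC is weak–strong twice, and phrases 3–4 restate phrases 1–2: a period heard twice, not a double period (which would end weakly at phrase 2).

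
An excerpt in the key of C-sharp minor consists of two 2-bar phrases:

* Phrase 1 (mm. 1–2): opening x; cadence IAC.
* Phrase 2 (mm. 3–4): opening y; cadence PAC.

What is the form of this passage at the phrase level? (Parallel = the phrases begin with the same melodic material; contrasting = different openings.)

Phrase 1 ends with an imperfect authentic cadence (weaker) and phrase 2 with a perfect authentic cadence (stronger): antecedent + consequent = a period.
The two phrases open with different material (x / y), so the period is contrasting.

contrasting period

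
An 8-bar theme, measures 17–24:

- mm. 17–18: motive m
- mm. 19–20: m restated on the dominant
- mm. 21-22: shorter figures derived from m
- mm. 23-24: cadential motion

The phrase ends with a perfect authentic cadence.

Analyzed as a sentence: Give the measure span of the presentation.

The presentation of a sentence is the basic idea (mm. 17-18) plus its repetition (measures 19-20); the presentation is therefore mm. 17–20.

measures 17–20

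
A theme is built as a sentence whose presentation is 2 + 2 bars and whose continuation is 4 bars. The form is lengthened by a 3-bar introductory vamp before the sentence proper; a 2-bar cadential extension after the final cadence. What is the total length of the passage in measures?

Basic sentence: 2 + 2 + 4 = 8 bars.
8 (basic form) + 3 (introduction) + 2 (cadential extension) = 13.

13 measures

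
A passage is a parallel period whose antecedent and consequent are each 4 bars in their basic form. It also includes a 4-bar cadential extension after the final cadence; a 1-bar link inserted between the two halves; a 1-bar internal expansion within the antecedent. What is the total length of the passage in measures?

14 measures

Basic parallel period: 4 + 4 = 8 bars.
8 (basic form) + 4 (cadential extension) + 1 (link) + 1 (internal expansion) = 14.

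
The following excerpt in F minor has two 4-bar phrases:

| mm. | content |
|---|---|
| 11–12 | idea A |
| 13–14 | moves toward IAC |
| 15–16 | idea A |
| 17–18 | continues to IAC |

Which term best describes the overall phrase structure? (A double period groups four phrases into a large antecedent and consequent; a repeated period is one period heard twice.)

repeated phrase

Both phrases have the same opening (A) and the same cadence (imperfect authentic cadence): the second is a restatement, not a consequent, so this is a repeated phrase rather than a period.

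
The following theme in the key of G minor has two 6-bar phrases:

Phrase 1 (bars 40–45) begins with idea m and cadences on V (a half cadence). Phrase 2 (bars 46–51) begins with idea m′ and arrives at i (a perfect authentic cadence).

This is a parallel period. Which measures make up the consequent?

The phrase ending with the weaker cadence (half cadence) is the antecedent; the one ending more conclusively (perfect authentic cadence) is the consequent. The consequent is measures 46–51.

measures 46–51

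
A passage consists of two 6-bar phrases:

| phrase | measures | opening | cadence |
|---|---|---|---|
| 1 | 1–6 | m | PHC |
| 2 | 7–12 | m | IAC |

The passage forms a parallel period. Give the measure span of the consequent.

measures 7–12

The antecedent is the phrase ending with the weaker cadence (Phrygian half cadence, phrase 1) and the consequent the one ending more conclusively (imperfect authentic cadence, phrase 2); the consequent is measures 7–12.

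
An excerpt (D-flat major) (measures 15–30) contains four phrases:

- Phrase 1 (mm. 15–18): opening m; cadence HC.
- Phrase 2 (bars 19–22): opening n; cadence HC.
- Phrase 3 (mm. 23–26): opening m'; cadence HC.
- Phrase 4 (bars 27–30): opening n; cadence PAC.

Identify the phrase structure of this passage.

parallel double period

Four phrases in two halves: the first half (mm. 15–22) ends with a half cadence, the second (measures 23-30) with a perfect authentic cadence — a large antecedent–consequent pair, i.e. a double period.
Phrase 3 begins with the same material as phrase 1, making it parallel.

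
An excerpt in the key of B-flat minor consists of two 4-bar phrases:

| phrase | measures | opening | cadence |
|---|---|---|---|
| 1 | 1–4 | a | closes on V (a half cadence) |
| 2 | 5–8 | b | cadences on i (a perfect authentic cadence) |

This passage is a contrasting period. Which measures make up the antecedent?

The antecedent is the phrase ending with the weaker cadence (half cadence, phrase 1) and the consequent the one ending more conclusively (perfect authentic cadence, phrase 2); the antecedent is mm. 1-4.

measures 1–4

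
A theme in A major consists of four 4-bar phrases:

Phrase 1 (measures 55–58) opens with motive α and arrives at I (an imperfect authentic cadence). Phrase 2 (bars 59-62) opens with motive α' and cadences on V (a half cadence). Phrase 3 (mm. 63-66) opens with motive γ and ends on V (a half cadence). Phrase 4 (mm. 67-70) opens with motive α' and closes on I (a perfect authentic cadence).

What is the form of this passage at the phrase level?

contrasting double period

Four phrases in two halves: the first half (bars 55-62) ends with a half cadence, the second (mm. 63–70) with a perfect authentic cadence — a large antecedent–consequent pair, i.e. a double period.
Phrase 3 begins with different material from phrase 1, making it contrasting.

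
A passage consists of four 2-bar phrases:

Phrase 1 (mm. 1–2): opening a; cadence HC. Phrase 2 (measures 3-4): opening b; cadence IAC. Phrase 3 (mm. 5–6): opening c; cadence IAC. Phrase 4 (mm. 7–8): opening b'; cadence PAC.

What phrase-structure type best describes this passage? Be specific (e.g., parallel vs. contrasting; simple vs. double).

contrasting double period

Four phrases in two halves: the first half (mm. 1–4) ends with an imperfect authentic cadence, the second (measures 5-8) with a perfect authentic cadence — a large antecedent–consequent pair, i.e. a double period.
Phrase 3 begins with different material from phrase 1, making it contrasting.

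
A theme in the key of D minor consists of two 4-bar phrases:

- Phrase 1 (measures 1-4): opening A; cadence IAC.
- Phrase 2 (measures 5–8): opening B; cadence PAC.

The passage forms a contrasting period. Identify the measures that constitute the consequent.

measures 5–8

The antecedent is the phrase ending with the weaker cadence (imperfect authentic cadence, phrase 1) and the consequent the one ending more conclusively (perfect authentic cadence, phrase 2); the consequent is bars 5–8.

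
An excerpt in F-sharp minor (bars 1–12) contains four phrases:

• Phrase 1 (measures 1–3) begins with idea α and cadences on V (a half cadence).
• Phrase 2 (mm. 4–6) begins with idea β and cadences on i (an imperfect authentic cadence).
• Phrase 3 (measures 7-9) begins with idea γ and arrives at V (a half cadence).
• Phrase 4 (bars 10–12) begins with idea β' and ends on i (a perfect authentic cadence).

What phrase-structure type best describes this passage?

Four phrases in two halves: the first half (bars 1–6) ends with an imperfect authentic cadence, the second (mm. 7–12) with a perfect authentic cadence — a large antecedent–consequent pair, i.e. a double period.
Phrase 3 begins with different material from phrase 1, making it contrasting.

contrasting double period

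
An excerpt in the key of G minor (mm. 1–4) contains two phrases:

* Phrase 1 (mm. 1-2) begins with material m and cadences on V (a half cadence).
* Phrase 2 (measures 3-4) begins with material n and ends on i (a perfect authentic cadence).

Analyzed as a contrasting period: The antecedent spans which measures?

measures 1–2

The antecedent is the phrase ending with the weaker cadence (half cadence, phrase 1) and the consequent the one ending more conclusively (perfect authentic cadence, phrase 2); the antecedent is measures 1-2.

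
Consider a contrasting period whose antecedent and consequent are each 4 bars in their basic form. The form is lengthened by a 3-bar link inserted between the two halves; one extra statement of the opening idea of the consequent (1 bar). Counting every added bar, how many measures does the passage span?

Basic contrasting period: 4 + 4 = 8 bars.
8 (basic form) + 3 (link) + 1 (extra statement) = 12.

12 measures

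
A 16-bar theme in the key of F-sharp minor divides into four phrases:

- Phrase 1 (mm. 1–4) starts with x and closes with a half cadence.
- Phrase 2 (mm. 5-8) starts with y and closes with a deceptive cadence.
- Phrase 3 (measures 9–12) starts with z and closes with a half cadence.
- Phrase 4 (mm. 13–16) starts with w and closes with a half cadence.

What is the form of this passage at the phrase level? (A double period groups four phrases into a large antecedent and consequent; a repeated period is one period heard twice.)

Phrase 4 ends with a half cadence, no stronger than phrase 2's deceptive cadence, so the four phrases do not form a double period; nor do phrases 3–4 duplicate 1–2, so it is not a repeated period. With no phrase reaching a conclusive cadence, the passage is a phrase group.

phrase group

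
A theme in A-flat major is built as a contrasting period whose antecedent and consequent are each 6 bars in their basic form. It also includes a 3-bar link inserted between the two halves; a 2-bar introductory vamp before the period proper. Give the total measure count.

Basic contrasting period: 6 + 6 = 12 bars.
12 (basic form) + 3 (link) + 2 (introduction) = 17.

17 measures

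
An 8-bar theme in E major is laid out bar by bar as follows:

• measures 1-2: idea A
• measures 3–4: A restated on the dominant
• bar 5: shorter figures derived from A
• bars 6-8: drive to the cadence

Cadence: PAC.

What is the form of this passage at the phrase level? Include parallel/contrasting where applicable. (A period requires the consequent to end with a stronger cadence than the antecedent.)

sentence

Basic idea (mm. 1–2) + its repetition (mm. 3–4) form the presentation; fragmentation and cadence (mm. 5–8) form the continuation — the 8-bar whole is a sentence.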